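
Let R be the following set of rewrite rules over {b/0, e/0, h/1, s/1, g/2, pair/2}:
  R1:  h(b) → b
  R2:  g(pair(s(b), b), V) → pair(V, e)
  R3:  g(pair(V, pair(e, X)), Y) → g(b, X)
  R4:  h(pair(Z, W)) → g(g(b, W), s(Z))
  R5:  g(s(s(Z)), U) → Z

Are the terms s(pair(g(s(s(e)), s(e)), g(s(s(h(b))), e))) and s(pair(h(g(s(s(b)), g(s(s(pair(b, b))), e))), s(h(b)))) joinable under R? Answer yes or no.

no — NF(t₁) = s(pair(e, b)), NF(t₂) = s(pair(b, s(b)))

Reduce t₁ = s(pair(g(s(s(e)), s(e)), g(s(s(h(b))), e))):
1. s(pair(g(s(s(e)), s(e)), g(s(s(h(b))), e)))  →  s(pair(e, g(s(s(h(b))), e)))   [R5 at 1.1]
2. s(pair(e, g(s(s(h(b))), e)))  →  s(pair(e, h(b)))   [R5 at 1.2]
3. s(pair(e, h(b)))  →  s(pair(e, b))   [R1 at 1.2]

Reduce t₂ = s(pair(h(g(s(s(b)), g(s(s(pair(b, b))), e))), s(h(b)))):
1. s(pair(h(g(s(s(b)), g(s(s(pair(b, b))), e))), s(h(b))))  →  s(pair(h(b), s(h(b))))   [R5 at 1.1.1]
2. s(pair(h(b), s(h(b))))  →  s(pair(b, s(h(b))))   [R1 at 1.1]
3. s(pair(b, s(h(b))))  →  s(pair(b, s(b)))   [R1 at 1.2.1]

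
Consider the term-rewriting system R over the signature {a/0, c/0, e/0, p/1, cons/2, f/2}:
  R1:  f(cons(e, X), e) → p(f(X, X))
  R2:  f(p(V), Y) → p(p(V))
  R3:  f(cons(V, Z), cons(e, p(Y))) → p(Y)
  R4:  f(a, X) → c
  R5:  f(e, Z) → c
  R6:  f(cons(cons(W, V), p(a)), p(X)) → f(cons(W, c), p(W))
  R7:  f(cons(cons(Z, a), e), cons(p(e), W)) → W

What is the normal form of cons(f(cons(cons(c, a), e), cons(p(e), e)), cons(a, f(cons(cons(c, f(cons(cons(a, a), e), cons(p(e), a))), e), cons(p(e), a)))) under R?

1. cons(f(cons(cons(c, a), e), cons(p(e), e)), cons(a, f(cons(cons(c, f(cons(cons(a, a), e), cons(p(e), a))), e), cons(p(e), a))))  →  cons(e, cons(a, f(cons(cons(c, f(cons(cons(a, a), e), cons(p(e), a))), e), cons(p(e), a))))   [R7 at 1]
2. cons(e, cons(a, f(cons(cons(c, f(cons(cons(a, a), e), cons(p(e), a))), e), cons(p(e), a))))  →  cons(e, cons(a, f(cons(cons(c, a), e), cons(p(e), a))))   [R7 at 2.2.1.1.2]
3. cons(e, cons(a, f(cons(cons(c, a), e), cons(p(e), a))))  →  cons(e, cons(a, a))   [R7 at 2.2]

cons(e, cons(a, a))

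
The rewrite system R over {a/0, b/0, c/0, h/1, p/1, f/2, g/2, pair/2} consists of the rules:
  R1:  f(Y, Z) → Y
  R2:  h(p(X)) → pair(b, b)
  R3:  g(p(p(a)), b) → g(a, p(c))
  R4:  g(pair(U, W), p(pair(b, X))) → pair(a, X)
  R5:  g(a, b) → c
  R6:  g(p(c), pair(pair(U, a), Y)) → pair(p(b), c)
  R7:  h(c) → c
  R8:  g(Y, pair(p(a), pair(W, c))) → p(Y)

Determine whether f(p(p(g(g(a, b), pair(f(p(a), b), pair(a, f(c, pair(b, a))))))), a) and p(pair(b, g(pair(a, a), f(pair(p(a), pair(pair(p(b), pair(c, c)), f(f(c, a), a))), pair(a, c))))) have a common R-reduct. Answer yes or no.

Reduce t₁ = f(p(p(g(g(a, b), pair(f(p(a), b), pair(a, f(c, pair(b, a))))))), a):
1. f(p(p(g(g(a, b), pair(f(p(a), b), pair(a, f(c, pair(b, a))))))), a)  →  p(p(g(g(a, b), pair(f(p(a), b), pair(a, f(c, pair(b, a)))))))   [R1 at ε]
2. p(p(g(g(a, b), pair(f(p(a), b), pair(a, f(c, pair(b, a)))))))  →  p(p(g(c, pair(f(p(a), b), pair(a, f(c, pair(b, a)))))))   [R5 at 1.1.1]
3. p(p(g(c, pair(f(p(a), b), pair(a, f(c, pair(b, a)))))))  →  p(p(g(c, pair(p(a), pair(a, f(c, pair(b, a)))))))   [R1 at 1.1.2.1]
4. p(p(g(c, pair(p(a), pair(a, f(c, pair(b, a)))))))  →  p(p(g(c, pair(p(a), pair(a, c)))))   [R1 at 1.1.2.2.2]
5. p(p(g(c, pair(p(a), pair(a, c)))))  →  p(p(p(c)))   [R8 at 1.1]

Reduce t₂ = p(pair(b, g(pair(a, a), f(pair(p(a), pair(pair(p(b), pair(c, c)), f(f(c, a), a))), pair(a, c))))):
1. p(pair(b, g(pair(a, a), f(pair(p(a), pair(pair(p(b), pair(c, c)), f(f(c, a), a))), pair(a, c)))))  →  p(pair(b, g(pair(a, a), pair(p(a), pair(pair(p(b), pair(c, c)), f(f(c, a), a))))))   [R1 at 1.2.2]
2. p(pair(b, g(pair(a, a), pair(p(a), pair(pair(p(b), pair(c, c)), f(f(c, a), a))))))  →  p(pair(b, g(pair(a, a), pair(p(a), pair(pair(p(b), pair(c, c)), f(c, a))))))   [R1 at 1.2.2.2.2]
3. p(pair(b, g(pair(a, a), pair(p(a), pair(pair(p(b), pair(c, c)), f(c, a))))))  →  p(pair(b, g(pair(a, a), pair(p(a), pair(pair(p(b), pair(c, c)), c)))))   [R1 at 1.2.2.2.2]
4. p(pair(b, g(pair(a, a), pair(p(a), pair(pair(p(b), pair(c, c)), c)))))  →  p(pair(b, p(pair(a, a))))   [R8 at 1.2]

no — NF(t₁) = p(p(p(c))), NF(t₂) = p(pair(b, p(pair(a, a))))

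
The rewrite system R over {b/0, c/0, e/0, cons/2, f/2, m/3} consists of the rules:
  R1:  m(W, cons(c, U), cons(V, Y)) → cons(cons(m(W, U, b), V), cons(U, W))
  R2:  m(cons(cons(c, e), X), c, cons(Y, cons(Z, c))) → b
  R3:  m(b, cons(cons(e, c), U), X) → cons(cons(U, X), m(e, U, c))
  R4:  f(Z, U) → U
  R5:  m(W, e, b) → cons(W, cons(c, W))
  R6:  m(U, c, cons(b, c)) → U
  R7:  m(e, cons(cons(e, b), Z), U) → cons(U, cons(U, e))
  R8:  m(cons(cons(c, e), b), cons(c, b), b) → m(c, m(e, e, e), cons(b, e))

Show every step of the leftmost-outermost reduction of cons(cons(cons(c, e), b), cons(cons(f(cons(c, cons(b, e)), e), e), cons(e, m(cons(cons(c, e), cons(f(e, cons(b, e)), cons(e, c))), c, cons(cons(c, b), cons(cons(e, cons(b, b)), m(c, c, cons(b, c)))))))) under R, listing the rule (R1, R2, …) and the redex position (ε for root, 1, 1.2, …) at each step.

cons(cons(cons(c, e), b), cons(cons(e, e), cons(e, b)))

1. cons(cons(cons(c, e), b), cons(cons(f(cons(c, cons(b, e)), e), e), cons(e, m(cons(cons(c, e), cons(f(e, cons(b, e)), cons(e, c))), c, cons(cons(c, b), cons(cons(e, cons(b, b)), m(c, c, cons(b, c))))))))  →  cons(cons(cons(c, e), b), cons(cons(e, e), cons(e, m(cons(cons(c, e), cons(f(e, cons(b, e)), cons(e, c))), c, cons(cons(c, b), cons(cons(e, cons(b, b)), m(c, c, cons(b, c))))))))   [R4 at 2.1.1]
2. cons(cons(cons(c, e), b), cons(cons(e, e), cons(e, m(cons(cons(c, e), cons(f(e, cons(b, e)), cons(e, c))), c, cons(cons(c, b), cons(cons(e, cons(b, b)), m(c, c, cons(b, c))))))))  →  cons(cons(cons(c, e), b), cons(cons(e, e), cons(e, m(cons(cons(c, e), cons(cons(b, e), cons(e, c))), c, cons(cons(c, b), cons(cons(e, cons(b, b)), m(c, c, cons(b, c))))))))   [R4 at 2.2.2.1.2.1]
3. cons(cons(cons(c, e), b), cons(cons(e, e), cons(e, m(cons(cons(c, e), cons(cons(b, e), cons(e, c))), c, cons(cons(c, b), cons(cons(e, cons(b, b)), m(c, c, cons(b, c))))))))  →  cons(cons(cons(c, e), b), cons(cons(e, e), cons(e, m(cons(cons(c, e), cons(cons(b, e), cons(e, c))), c, cons(cons(c, b), cons(cons(e, cons(b, b)), c))))))   [R6 at 2.2.2.3.2.2]
4. cons(cons(cons(c, e), b), cons(cons(e, e), cons(e, m(cons(cons(c, e), cons(cons(b, e), cons(e, c))), c, cons(cons(c, b), cons(cons(e, cons(b, b)), c))))))  →  cons(cons(cons(c, e), b), cons(cons(e, e), cons(e, b)))   [R2 at 2.2.2]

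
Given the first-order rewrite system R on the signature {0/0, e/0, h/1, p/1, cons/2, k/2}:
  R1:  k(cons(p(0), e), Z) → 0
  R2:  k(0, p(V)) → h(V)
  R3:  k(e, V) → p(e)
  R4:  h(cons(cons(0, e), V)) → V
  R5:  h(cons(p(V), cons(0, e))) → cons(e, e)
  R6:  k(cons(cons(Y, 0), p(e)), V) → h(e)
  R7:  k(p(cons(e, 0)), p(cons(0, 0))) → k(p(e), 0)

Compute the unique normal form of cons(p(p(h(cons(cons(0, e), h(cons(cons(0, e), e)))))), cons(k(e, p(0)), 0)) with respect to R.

1. cons(p(p(h(cons(cons(0, e), h(cons(cons(0, e), e)))))), cons(k(e, p(0)), 0))  →  cons(p(p(h(cons(cons(0, e), e)))), cons(k(e, p(0)), 0))   [R4 at 1.1.1]
2. cons(p(p(h(cons(cons(0, e), e)))), cons(k(e, p(0)), 0))  →  cons(p(p(e)), cons(k(e, p(0)), 0))   [R4 at 1.1.1]
3. cons(p(p(e)), cons(k(e, p(0)), 0))  →  cons(p(p(e)), cons(p(e), 0))   [R3 at 2.1]

cons(p(p(e)), cons(p(e), 0))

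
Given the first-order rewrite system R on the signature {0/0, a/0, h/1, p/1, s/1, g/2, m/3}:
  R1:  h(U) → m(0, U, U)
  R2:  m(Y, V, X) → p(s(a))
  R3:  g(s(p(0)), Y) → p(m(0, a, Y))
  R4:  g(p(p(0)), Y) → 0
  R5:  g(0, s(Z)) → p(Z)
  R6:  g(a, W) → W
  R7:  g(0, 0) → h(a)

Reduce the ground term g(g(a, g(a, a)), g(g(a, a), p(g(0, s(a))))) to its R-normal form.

p(p(a))

1. g(g(a, g(a, a)), g(g(a, a), p(g(0, s(a)))))  →  g(g(a, a), g(g(a, a), p(g(0, s(a)))))   [R6 at 1]
2. g(g(a, a), g(g(a, a), p(g(0, s(a)))))  →  g(a, g(g(a, a), p(g(0, s(a)))))   [R6 at 1]
3. g(a, g(g(a, a), p(g(0, s(a)))))  →  g(g(a, a), p(g(0, s(a))))   [R6 at ε]
4. g(g(a, a), p(g(0, s(a))))  →  g(a, p(g(0, s(a))))   [R6 at 1]
5. g(a, p(g(0, s(a))))  →  p(g(0, s(a)))   [R6 at ε]
6. p(g(0, s(a)))  →  p(p(a))   [R5 at 1]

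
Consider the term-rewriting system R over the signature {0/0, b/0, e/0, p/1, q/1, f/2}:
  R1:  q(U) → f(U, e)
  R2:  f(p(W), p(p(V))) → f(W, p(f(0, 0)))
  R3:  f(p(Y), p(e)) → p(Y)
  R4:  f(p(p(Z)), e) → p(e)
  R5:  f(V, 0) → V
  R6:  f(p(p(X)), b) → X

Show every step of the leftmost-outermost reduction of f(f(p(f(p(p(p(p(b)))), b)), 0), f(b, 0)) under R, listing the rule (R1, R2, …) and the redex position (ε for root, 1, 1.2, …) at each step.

p(b)

1. f(f(p(f(p(p(p(p(b)))), b)), 0), f(b, 0))  →  f(p(f(p(p(p(p(b)))), b)), f(b, 0))   [R5 at 1]
2. f(p(f(p(p(p(p(b)))), b)), f(b, 0))  →  f(p(p(p(b))), f(b, 0))   [R6 at 1.1]
3. f(p(p(p(b))), f(b, 0))  →  f(p(p(p(b))), b)   [R5 at 2]
4. f(p(p(p(b))), b)  →  p(b)   [R6 at ε]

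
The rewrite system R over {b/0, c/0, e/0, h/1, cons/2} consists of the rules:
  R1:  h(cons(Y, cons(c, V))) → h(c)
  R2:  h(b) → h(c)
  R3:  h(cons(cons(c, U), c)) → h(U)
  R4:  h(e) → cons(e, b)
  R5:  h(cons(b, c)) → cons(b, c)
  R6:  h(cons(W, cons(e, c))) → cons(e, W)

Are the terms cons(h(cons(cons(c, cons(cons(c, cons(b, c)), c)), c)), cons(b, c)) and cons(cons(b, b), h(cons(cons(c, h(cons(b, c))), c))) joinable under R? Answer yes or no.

Reduce t₁ = cons(h(cons(cons(c, cons(cons(c, cons(b, c)), c)), c)), cons(b, c)):
1. cons(h(cons(cons(c, cons(cons(c, cons(b, c)), c)), c)), cons(b, c))  →  cons(h(cons(cons(c, cons(b, c)), c)), cons(b, c))   [R3 at 1]
2. cons(h(cons(cons(c, cons(b, c)), c)), cons(b, c))  →  cons(h(cons(b, c)), cons(b, c))   [R3 at 1]
3. cons(h(cons(b, c)), cons(b, c))  →  cons(cons(b, c), cons(b, c))   [R5 at 1]

Reduce t₂ = cons(cons(b, b), h(cons(cons(c, h(cons(b, c))), c))):
1. cons(cons(b, b), h(cons(cons(c, h(cons(b, c))), c)))  →  cons(cons(b, b), h(h(cons(b, c))))   [R3 at 2]
2. cons(cons(b, b), h(h(cons(b, c))))  →  cons(cons(b, b), h(cons(b, c)))   [R5 at 2.1]
3. cons(cons(b, b), h(cons(b, c)))  →  cons(cons(b, b), cons(b, c))   [R5 at 2]

no — NF(t₁) = cons(cons(b, c), cons(b, c)), NF(t₂) = cons(cons(b, b), cons(b, c))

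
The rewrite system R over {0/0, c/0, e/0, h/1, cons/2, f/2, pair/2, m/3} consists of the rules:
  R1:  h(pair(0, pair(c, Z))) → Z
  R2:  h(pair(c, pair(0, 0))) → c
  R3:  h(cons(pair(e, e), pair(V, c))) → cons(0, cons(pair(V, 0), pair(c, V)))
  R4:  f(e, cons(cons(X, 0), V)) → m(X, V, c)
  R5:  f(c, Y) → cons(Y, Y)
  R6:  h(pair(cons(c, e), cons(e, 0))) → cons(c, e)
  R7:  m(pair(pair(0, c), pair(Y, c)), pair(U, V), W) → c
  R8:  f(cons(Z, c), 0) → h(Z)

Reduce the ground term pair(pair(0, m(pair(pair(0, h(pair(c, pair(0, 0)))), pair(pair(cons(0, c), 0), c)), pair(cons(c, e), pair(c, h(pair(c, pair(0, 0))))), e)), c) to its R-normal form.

1. pair(pair(0, m(pair(pair(0, h(pair(c, pair(0, 0)))), pair(pair(cons(0, c), 0), c)), pair(cons(c, e), pair(c, h(pair(c, pair(0, 0))))), e)), c)  →  pair(pair(0, m(pair(pair(0, c), pair(pair(cons(0, c), 0), c)), pair(cons(c, e), pair(c, h(pair(c, pair(0, 0))))), e)), c)   [R2 at 1.2.1.1.2]
2. pair(pair(0, m(pair(pair(0, c), pair(pair(cons(0, c), 0), c)), pair(cons(c, e), pair(c, h(pair(c, pair(0, 0))))), e)), c)  →  pair(pair(0, c), c)   [R7 at 1.2]

pair(pair(0, c), c)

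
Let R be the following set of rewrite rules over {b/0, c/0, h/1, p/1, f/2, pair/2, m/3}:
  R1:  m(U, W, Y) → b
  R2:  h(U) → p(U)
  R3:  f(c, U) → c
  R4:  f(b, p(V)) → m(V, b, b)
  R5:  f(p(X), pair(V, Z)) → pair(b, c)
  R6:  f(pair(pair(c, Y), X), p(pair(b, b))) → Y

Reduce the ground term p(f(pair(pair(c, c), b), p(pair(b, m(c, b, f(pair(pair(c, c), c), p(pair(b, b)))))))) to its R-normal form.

1. p(f(pair(pair(c, c), b), p(pair(b, m(c, b, f(pair(pair(c, c), c), p(pair(b, b))))))))  →  p(f(pair(pair(c, c), b), p(pair(b, b))))   [R1 at 1.2.1.2]
2. p(f(pair(pair(c, c), b), p(pair(b, b))))  →  p(c)   [R6 at 1]

p(c)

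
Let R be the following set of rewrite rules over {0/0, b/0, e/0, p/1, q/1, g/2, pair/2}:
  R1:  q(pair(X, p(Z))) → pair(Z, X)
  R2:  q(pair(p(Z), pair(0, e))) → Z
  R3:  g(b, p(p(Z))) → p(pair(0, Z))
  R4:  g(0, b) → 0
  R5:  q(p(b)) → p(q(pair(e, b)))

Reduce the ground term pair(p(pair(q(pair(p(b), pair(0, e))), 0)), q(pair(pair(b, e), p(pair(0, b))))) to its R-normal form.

1. pair(p(pair(q(pair(p(b), pair(0, e))), 0)), q(pair(pair(b, e), p(pair(0, b)))))  →  pair(p(pair(b, 0)), q(pair(pair(b, e), p(pair(0, b)))))   [R2 at 1.1.1]
2. pair(p(pair(b, 0)), q(pair(pair(b, e), p(pair(0, b)))))  →  pair(p(pair(b, 0)), pair(pair(0, b), pair(b, e)))   [R1 at 2]

pair(p(pair(b, 0)), pair(pair(0, b), pair(b, e)))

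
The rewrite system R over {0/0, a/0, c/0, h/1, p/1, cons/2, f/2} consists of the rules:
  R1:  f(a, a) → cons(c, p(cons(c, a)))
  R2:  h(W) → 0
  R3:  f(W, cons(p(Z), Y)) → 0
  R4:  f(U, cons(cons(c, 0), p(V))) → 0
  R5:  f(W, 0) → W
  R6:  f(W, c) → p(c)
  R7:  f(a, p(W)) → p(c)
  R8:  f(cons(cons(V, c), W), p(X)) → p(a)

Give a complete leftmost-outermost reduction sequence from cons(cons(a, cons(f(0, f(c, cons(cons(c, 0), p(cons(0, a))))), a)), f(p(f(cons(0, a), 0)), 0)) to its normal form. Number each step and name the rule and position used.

1. cons(cons(a, cons(f(0, f(c, cons(cons(c, 0), p(cons(0, a))))), a)), f(p(f(cons(0, a), 0)), 0))  →  cons(cons(a, cons(f(0, 0), a)), f(p(f(cons(0, a), 0)), 0))   [R4 at 1.2.1.2]
2. cons(cons(a, cons(f(0, 0), a)), f(p(f(cons(0, a), 0)), 0))  →  cons(cons(a, cons(0, a)), f(p(f(cons(0, a), 0)), 0))   [R5 at 1.2.1]
3. cons(cons(a, cons(0, a)), f(p(f(cons(0, a), 0)), 0))  →  cons(cons(a, cons(0, a)), p(f(cons(0, a), 0)))   [R5 at 2]
4. cons(cons(a, cons(0, a)), p(f(cons(0, a), 0)))  →  cons(cons(a, cons(0, a)), p(cons(0, a)))   [R5 at 2.1]

cons(cons(a, cons(0, a)), p(cons(0, a)))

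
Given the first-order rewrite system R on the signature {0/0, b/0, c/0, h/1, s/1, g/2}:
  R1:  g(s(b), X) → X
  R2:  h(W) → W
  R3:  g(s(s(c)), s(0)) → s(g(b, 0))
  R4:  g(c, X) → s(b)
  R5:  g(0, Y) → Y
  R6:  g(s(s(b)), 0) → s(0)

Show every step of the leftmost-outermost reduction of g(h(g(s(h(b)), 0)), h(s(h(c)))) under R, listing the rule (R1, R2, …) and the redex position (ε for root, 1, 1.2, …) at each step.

1. g(h(g(s(h(b)), 0)), h(s(h(c))))  →  g(g(s(h(b)), 0), h(s(h(c))))   [R2 at 1]
2. g(g(s(h(b)), 0), h(s(h(c))))  →  g(g(s(b), 0), h(s(h(c))))   [R2 at 1.1.1]
3. g(g(s(b), 0), h(s(h(c))))  →  g(0, h(s(h(c))))   [R1 at 1]
4. g(0, h(s(h(c))))  →  h(s(h(c)))   [R5 at ε]
5. h(s(h(c)))  →  s(h(c))   [R2 at ε]
6. s(h(c))  →  s(c)   [R2 at 1]

s(c)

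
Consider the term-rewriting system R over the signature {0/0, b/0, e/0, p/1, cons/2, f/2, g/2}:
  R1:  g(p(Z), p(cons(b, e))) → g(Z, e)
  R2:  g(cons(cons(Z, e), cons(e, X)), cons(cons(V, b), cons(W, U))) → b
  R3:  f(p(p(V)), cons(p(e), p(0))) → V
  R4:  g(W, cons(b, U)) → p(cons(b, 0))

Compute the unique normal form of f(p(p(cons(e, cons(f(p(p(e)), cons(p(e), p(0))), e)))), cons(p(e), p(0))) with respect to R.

1. f(p(p(cons(e, cons(f(p(p(e)), cons(p(e), p(0))), e)))), cons(p(e), p(0)))  →  cons(e, cons(f(p(p(e)), cons(p(e), p(0))), e))   [R3 at ε]
2. cons(e, cons(f(p(p(e)), cons(p(e), p(0))), e))  →  cons(e, cons(e, e))   [R3 at 2.1]

cons(e, cons(e, e))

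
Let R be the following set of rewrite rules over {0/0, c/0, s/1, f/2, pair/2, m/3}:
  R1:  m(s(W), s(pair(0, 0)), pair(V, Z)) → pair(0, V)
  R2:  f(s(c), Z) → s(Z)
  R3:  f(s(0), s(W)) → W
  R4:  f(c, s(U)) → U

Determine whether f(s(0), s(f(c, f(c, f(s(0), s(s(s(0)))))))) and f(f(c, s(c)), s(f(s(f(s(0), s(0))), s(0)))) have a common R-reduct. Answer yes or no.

Reduce t₁ = f(s(0), s(f(c, f(c, f(s(0), s(s(s(0)))))))):
1. f(s(0), s(f(c, f(c, f(s(0), s(s(s(0))))))))  →  f(c, f(c, f(s(0), s(s(s(0))))))   [R3 at ε]
2. f(c, f(c, f(s(0), s(s(s(0))))))  →  f(c, f(c, s(s(0))))   [R3 at 2.2]
3. f(c, f(c, s(s(0))))  →  f(c, s(0))   [R4 at 2]
4. f(c, s(0))  →  0   [R4 at ε]

Reduce t₂ = f(f(c, s(c)), s(f(s(f(s(0), s(0))), s(0)))):
1. f(f(c, s(c)), s(f(s(f(s(0), s(0))), s(0))))  →  f(c, s(f(s(f(s(0), s(0))), s(0))))   [R4 at 1]
2. f(c, s(f(s(f(s(0), s(0))), s(0))))  →  f(s(f(s(0), s(0))), s(0))   [R4 at ε]
3. f(s(f(s(0), s(0))), s(0))  →  f(s(0), s(0))   [R3 at 1.1]
4. f(s(0), s(0))  →  0   [R3 at ε]

yes — NF(t₁) = 0, NF(t₂) = 0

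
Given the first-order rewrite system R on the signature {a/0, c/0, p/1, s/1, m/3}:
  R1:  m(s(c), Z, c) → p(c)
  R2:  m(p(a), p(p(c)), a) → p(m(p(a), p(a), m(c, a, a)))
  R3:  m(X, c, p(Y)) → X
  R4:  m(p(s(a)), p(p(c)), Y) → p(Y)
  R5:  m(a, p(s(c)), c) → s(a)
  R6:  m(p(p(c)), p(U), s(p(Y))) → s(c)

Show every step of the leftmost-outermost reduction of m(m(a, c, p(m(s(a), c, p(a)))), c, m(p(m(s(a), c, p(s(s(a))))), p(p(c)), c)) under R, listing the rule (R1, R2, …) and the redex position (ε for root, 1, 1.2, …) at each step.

a

1. m(m(a, c, p(m(s(a), c, p(a)))), c, m(p(m(s(a), c, p(s(s(a))))), p(p(c)), c))  →  m(a, c, m(p(m(s(a), c, p(s(s(a))))), p(p(c)), c))   [R3 at 1]
2. m(a, c, m(p(m(s(a), c, p(s(s(a))))), p(p(c)), c))  →  m(a, c, m(p(s(a)), p(p(c)), c))   [R3 at 3.1.1]
3. m(a, c, m(p(s(a)), p(p(c)), c))  →  m(a, c, p(c))   [R4 at 3]
4. m(a, c, p(c))  →  a   [R3 at ε]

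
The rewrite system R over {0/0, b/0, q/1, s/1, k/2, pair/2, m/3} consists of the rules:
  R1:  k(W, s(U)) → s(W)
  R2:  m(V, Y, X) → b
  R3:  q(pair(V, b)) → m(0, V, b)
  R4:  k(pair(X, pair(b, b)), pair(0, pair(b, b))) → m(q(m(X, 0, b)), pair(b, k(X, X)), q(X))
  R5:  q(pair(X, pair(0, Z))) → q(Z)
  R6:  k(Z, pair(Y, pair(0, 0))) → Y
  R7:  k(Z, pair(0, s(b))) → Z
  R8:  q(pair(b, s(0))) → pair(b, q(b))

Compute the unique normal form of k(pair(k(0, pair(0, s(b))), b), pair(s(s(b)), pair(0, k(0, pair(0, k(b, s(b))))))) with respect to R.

1. k(pair(k(0, pair(0, s(b))), b), pair(s(s(b)), pair(0, k(0, pair(0, k(b, s(b)))))))  →  k(pair(0, b), pair(s(s(b)), pair(0, k(0, pair(0, k(b, s(b)))))))   [R7 at 1.1]
2. k(pair(0, b), pair(s(s(b)), pair(0, k(0, pair(0, k(b, s(b)))))))  →  k(pair(0, b), pair(s(s(b)), pair(0, k(0, pair(0, s(b))))))   [R1 at 2.2.2.2.2]
3. k(pair(0, b), pair(s(s(b)), pair(0, k(0, pair(0, s(b))))))  →  k(pair(0, b), pair(s(s(b)), pair(0, 0)))   [R7 at 2.2.2]
4. k(pair(0, b), pair(s(s(b)), pair(0, 0)))  →  s(s(b))   [R6 at ε]

s(s(b))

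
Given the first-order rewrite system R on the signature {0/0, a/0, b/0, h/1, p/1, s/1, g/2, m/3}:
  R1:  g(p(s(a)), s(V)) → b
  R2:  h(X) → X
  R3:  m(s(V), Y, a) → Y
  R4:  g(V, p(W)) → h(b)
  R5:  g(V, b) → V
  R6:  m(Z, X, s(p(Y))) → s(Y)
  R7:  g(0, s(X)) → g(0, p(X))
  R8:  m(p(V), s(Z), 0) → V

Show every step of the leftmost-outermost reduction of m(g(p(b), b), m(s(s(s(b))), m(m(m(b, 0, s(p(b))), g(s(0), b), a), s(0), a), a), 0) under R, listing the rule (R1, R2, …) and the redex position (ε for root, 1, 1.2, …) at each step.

b

1. m(g(p(b), b), m(s(s(s(b))), m(m(m(b, 0, s(p(b))), g(s(0), b), a), s(0), a), a), 0)  →  m(p(b), m(s(s(s(b))), m(m(m(b, 0, s(p(b))), g(s(0), b), a), s(0), a), a), 0)   [R5 at 1]
2. m(p(b), m(s(s(s(b))), m(m(m(b, 0, s(p(b))), g(s(0), b), a), s(0), a), a), 0)  →  m(p(b), m(m(m(b, 0, s(p(b))), g(s(0), b), a), s(0), a), 0)   [R3 at 2]
3. m(p(b), m(m(m(b, 0, s(p(b))), g(s(0), b), a), s(0), a), 0)  →  m(p(b), m(m(s(b), g(s(0), b), a), s(0), a), 0)   [R6 at 2.1.1]
4. m(p(b), m(m(s(b), g(s(0), b), a), s(0), a), 0)  →  m(p(b), m(g(s(0), b), s(0), a), 0)   [R3 at 2.1]
5. m(p(b), m(g(s(0), b), s(0), a), 0)  →  m(p(b), m(s(0), s(0), a), 0)   [R5 at 2.1]
6. m(p(b), m(s(0), s(0), a), 0)  →  m(p(b), s(0), 0)   [R3 at 2]
7. m(p(b), s(0), 0)  →  b   [R8 at ε]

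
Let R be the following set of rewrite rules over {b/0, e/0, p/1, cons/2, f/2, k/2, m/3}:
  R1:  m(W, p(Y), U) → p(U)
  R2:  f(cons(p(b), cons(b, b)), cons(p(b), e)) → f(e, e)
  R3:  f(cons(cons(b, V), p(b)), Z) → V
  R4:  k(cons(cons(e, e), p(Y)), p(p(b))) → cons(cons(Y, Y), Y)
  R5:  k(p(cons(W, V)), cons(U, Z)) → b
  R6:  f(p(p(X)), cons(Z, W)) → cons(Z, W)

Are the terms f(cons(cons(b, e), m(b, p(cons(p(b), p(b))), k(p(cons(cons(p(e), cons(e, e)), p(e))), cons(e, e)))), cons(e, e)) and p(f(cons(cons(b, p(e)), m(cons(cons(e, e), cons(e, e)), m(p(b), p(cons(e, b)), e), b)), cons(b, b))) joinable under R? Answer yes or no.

Reduce t₁ = f(cons(cons(b, e), m(b, p(cons(p(b), p(b))), k(p(cons(cons(p(e), cons(e, e)), p(e))), cons(e, e)))), cons(e, e)):
1. f(cons(cons(b, e), m(b, p(cons(p(b), p(b))), k(p(cons(cons(p(e), cons(e, e)), p(e))), cons(e, e)))), cons(e, e))  →  f(cons(cons(b, e), p(k(p(cons(cons(p(e), cons(e, e)), p(e))), cons(e, e)))), cons(e, e))   [R1 at 1.2]
2. f(cons(cons(b, e), p(k(p(cons(cons(p(e), cons(e, e)), p(e))), cons(e, e)))), cons(e, e))  →  f(cons(cons(b, e), p(b)), cons(e, e))   [R5 at 1.2.1]
3. f(cons(cons(b, e), p(b)), cons(e, e))  →  e   [R3 at ε]

Reduce t₂ = p(f(cons(cons(b, p(e)), m(cons(cons(e, e), cons(e, e)), m(p(b), p(cons(e, b)), e), b)), cons(b, b))):
1. p(f(cons(cons(b, p(e)), m(cons(cons(e, e), cons(e, e)), m(p(b), p(cons(e, b)), e), b)), cons(b, b)))  →  p(f(cons(cons(b, p(e)), m(cons(cons(e, e), cons(e, e)), p(e), b)), cons(b, b)))   [R1 at 1.1.2.2]
2. p(f(cons(cons(b, p(e)), m(cons(cons(e, e), cons(e, e)), p(e), b)), cons(b, b)))  →  p(f(cons(cons(b, p(e)), p(b)), cons(b, b)))   [R1 at 1.1.2]
3. p(f(cons(cons(b, p(e)), p(b)), cons(b, b)))  →  p(p(e))   [R3 at 1]

no — NF(t₁) = e, NF(t₂) = p(p(e))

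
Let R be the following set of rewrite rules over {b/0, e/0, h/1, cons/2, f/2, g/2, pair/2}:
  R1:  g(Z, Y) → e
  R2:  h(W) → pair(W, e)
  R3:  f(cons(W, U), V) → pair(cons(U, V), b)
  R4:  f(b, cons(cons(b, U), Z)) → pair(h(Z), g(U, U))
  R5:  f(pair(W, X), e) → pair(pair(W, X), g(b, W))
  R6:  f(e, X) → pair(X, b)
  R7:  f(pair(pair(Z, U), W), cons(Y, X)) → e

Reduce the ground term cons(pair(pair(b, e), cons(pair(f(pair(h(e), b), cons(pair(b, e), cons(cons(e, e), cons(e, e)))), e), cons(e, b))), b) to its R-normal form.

1. cons(pair(pair(b, e), cons(pair(f(pair(h(e), b), cons(pair(b, e), cons(cons(e, e), cons(e, e)))), e), cons(e, b))), b)  →  cons(pair(pair(b, e), cons(pair(f(pair(pair(e, e), b), cons(pair(b, e), cons(cons(e, e), cons(e, e)))), e), cons(e, b))), b)   [R2 at 1.2.1.1.1.1]
2. cons(pair(pair(b, e), cons(pair(f(pair(pair(e, e), b), cons(pair(b, e), cons(cons(e, e), cons(e, e)))), e), cons(e, b))), b)  →  cons(pair(pair(b, e), cons(pair(e, e), cons(e, b))), b)   [R7 at 1.2.1.1]

cons(pair(pair(b, e), cons(pair(e, e), cons(e, b))), b)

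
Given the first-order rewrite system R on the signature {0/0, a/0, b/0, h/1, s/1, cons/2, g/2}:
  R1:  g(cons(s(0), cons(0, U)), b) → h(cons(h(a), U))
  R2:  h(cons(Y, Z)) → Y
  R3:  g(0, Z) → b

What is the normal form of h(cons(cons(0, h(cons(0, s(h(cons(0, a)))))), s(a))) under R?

1. h(cons(cons(0, h(cons(0, s(h(cons(0, a)))))), s(a)))  →  cons(0, h(cons(0, s(h(cons(0, a))))))   [R2 at ε]
2. cons(0, h(cons(0, s(h(cons(0, a))))))  →  cons(0, 0)   [R2 at 2]

cons(0, 0)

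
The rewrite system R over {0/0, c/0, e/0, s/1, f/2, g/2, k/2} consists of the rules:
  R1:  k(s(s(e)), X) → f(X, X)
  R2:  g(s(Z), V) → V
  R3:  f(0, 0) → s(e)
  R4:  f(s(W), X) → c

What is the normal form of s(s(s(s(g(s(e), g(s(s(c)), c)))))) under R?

1. s(s(s(s(g(s(e), g(s(s(c)), c))))))  →  s(s(s(s(g(s(s(c)), c)))))   [R2 at 1.1.1.1]
2. s(s(s(s(g(s(s(c)), c)))))  →  s(s(s(s(c))))   [R2 at 1.1.1.1]

s(s(s(s(c))))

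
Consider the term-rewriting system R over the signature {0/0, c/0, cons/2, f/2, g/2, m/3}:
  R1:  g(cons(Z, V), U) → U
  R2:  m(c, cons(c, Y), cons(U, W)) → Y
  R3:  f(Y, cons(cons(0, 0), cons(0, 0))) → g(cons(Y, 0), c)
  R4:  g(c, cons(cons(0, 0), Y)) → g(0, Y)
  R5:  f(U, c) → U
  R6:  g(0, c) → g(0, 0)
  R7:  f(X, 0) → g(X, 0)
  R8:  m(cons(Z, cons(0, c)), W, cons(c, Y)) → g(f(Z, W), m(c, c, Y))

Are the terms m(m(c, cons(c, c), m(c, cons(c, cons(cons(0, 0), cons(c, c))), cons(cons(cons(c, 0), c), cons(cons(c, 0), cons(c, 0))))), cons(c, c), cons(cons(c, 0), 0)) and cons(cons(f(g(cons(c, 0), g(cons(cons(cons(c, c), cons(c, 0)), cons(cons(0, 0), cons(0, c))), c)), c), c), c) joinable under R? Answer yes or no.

no — NF(t₁) = c, NF(t₂) = cons(cons(c, c), c)

Reduce t₁ = m(m(c, cons(c, c), m(c, cons(c, cons(cons(0, 0), cons(c, c))), cons(cons(cons(c, 0), c), cons(cons(c, 0), cons(c, 0))))), cons(c, c), cons(cons(c, 0), 0)):
1. m(m(c, cons(c, c), m(c, cons(c, cons(cons(0, 0), cons(c, c))), cons(cons(cons(c, 0), c), cons(cons(c, 0), cons(c, 0))))), cons(c, c), cons(cons(c, 0), 0))  →  m(m(c, cons(c, c), cons(cons(0, 0), cons(c, c))), cons(c, c), cons(cons(c, 0), 0))   [R2 at 1.3]
2. m(m(c, cons(c, c), cons(cons(0, 0), cons(c, c))), cons(c, c), cons(cons(c, 0), 0))  →  m(c, cons(c, c), cons(cons(c, 0), 0))   [R2 at 1]
3. m(c, cons(c, c), cons(cons(c, 0), 0))  →  c   [R2 at ε]

Reduce t₂ = cons(cons(f(g(cons(c, 0), g(cons(cons(cons(c, c), cons(c, 0)), cons(cons(0, 0), cons(0, c))), c)), c), c), c):
1. cons(cons(f(g(cons(c, 0), g(cons(cons(cons(c, c), cons(c, 0)), cons(cons(0, 0), cons(0, c))), c)), c), c), c)  →  cons(cons(g(cons(c, 0), g(cons(cons(cons(c, c), cons(c, 0)), cons(cons(0, 0), cons(0, c))), c)), c), c)   [R5 at 1.1]
2. cons(cons(g(cons(c, 0), g(cons(cons(cons(c, c), cons(c, 0)), cons(cons(0, 0), cons(0, c))), c)), c), c)  →  cons(cons(g(cons(cons(cons(c, c), cons(c, 0)), cons(cons(0, 0), cons(0, c))), c), c), c)   [R1 at 1.1]
3. cons(cons(g(cons(cons(cons(c, c), cons(c, 0)), cons(cons(0, 0), cons(0, c))), c), c), c)  →  cons(cons(c, c), c)   [R1 at 1.1]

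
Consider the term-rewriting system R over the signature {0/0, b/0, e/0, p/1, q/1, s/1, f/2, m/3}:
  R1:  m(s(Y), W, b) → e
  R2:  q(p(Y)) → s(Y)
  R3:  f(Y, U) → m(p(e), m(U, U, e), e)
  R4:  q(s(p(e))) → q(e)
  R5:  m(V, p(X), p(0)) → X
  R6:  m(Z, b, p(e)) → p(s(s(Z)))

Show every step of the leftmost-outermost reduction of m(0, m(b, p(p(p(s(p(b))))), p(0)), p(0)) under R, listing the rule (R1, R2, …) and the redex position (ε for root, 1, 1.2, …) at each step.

p(s(p(b)))

1. m(0, m(b, p(p(p(s(p(b))))), p(0)), p(0))  →  m(0, p(p(s(p(b)))), p(0))   [R5 at 2]
2. m(0, p(p(s(p(b)))), p(0))  →  p(s(p(b)))   [R5 at ε]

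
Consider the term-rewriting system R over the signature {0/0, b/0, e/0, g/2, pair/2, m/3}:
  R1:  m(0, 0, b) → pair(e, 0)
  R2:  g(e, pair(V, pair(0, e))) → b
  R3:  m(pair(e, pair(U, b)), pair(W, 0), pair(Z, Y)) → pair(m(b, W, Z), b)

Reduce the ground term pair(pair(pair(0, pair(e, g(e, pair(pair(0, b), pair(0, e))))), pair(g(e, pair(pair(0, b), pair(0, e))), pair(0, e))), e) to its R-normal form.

pair(pair(pair(0, pair(e, b)), pair(b, pair(0, e))), e)

1. pair(pair(pair(0, pair(e, g(e, pair(pair(0, b), pair(0, e))))), pair(g(e, pair(pair(0, b), pair(0, e))), pair(0, e))), e)  →  pair(pair(pair(0, pair(e, b)), pair(g(e, pair(pair(0, b), pair(0, e))), pair(0, e))), e)   [R2 at 1.1.2.2]
2. pair(pair(pair(0, pair(e, b)), pair(g(e, pair(pair(0, b), pair(0, e))), pair(0, e))), e)  →  pair(pair(pair(0, pair(e, b)), pair(b, pair(0, e))), e)   [R2 at 1.2.1]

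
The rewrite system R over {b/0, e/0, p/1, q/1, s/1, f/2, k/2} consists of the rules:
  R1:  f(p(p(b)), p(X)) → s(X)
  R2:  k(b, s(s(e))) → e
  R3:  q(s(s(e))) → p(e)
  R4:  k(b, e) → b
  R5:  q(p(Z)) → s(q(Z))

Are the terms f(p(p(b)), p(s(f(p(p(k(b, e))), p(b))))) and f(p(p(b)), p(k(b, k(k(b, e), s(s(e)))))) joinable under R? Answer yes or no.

no — NF(t₁) = s(s(s(b))), NF(t₂) = s(b)

Reduce t₁ = f(p(p(b)), p(s(f(p(p(k(b, e))), p(b))))):
1. f(p(p(b)), p(s(f(p(p(k(b, e))), p(b)))))  →  s(s(f(p(p(k(b, e))), p(b))))   [R1 at ε]
2. s(s(f(p(p(k(b, e))), p(b))))  →  s(s(f(p(p(b)), p(b))))   [R4 at 1.1.1.1.1]
3. s(s(f(p(p(b)), p(b))))  →  s(s(s(b)))   [R1 at 1.1]

Reduce t₂ = f(p(p(b)), p(k(b, k(k(b, e), s(s(e)))))):
1. f(p(p(b)), p(k(b, k(k(b, e), s(s(e))))))  →  s(k(b, k(k(b, e), s(s(e)))))   [R1 at ε]
2. s(k(b, k(k(b, e), s(s(e)))))  →  s(k(b, k(b, s(s(e)))))   [R4 at 1.2.1]
3. s(k(b, k(b, s(s(e)))))  →  s(k(b, e))   [R2 at 1.2]
4. s(k(b, e))  →  s(b)   [R4 at 1]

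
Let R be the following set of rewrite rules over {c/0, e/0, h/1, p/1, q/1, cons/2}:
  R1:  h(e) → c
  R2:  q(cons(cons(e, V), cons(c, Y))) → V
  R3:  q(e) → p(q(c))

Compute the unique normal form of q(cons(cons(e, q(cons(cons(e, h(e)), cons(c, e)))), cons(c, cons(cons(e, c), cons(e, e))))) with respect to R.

c

1. q(cons(cons(e, q(cons(cons(e, h(e)), cons(c, e)))), cons(c, cons(cons(e, c), cons(e, e)))))  →  q(cons(cons(e, h(e)), cons(c, e)))   [R2 at ε]
2. q(cons(cons(e, h(e)), cons(c, e)))  →  h(e)   [R2 at ε]
3. h(e)  →  c   [R1 at ε]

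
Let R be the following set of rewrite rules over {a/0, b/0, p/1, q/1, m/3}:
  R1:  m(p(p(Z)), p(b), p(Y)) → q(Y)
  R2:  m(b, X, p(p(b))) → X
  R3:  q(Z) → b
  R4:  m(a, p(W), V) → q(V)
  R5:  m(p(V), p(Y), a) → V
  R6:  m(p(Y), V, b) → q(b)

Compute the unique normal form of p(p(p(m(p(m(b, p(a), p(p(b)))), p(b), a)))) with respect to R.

1. p(p(p(m(p(m(b, p(a), p(p(b)))), p(b), a))))  →  p(p(p(m(b, p(a), p(p(b))))))   [R5 at 1.1.1]
2. p(p(p(m(b, p(a), p(p(b))))))  →  p(p(p(p(a))))   [R2 at 1.1.1]

p(p(p(p(a))))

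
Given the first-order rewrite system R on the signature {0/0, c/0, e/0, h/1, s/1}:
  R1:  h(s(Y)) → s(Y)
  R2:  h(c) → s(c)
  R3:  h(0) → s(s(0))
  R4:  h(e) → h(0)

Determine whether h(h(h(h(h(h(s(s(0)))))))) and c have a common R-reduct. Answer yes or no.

Reduce t₁ = h(h(h(h(h(h(s(s(0)))))))):
1. h(h(h(h(h(h(s(s(0))))))))  →  h(h(h(h(h(s(s(0)))))))   [R1 at 1.1.1.1.1]
2. h(h(h(h(h(s(s(0)))))))  →  h(h(h(h(s(s(0))))))   [R1 at 1.1.1.1]
3. h(h(h(h(s(s(0))))))  →  h(h(h(s(s(0)))))   [R1 at 1.1.1]
4. h(h(h(s(s(0)))))  →  h(h(s(s(0))))   [R1 at 1.1]
5. h(h(s(s(0))))  →  h(s(s(0)))   [R1 at 1]
6. h(s(s(0)))  →  s(s(0))   [R1 at ε]

Reduce t₂ = c:

no — NF(t₁) = s(s(0)), NF(t₂) = c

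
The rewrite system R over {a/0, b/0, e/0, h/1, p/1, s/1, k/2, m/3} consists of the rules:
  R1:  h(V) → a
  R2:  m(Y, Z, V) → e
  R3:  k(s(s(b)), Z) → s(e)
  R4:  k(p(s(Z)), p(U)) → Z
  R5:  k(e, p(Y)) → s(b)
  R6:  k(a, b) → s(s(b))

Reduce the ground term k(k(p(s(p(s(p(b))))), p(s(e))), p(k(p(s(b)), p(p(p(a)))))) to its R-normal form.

1. k(k(p(s(p(s(p(b))))), p(s(e))), p(k(p(s(b)), p(p(p(a))))))  →  k(p(s(p(b))), p(k(p(s(b)), p(p(p(a))))))   [R4 at 1]
2. k(p(s(p(b))), p(k(p(s(b)), p(p(p(a))))))  →  p(b)   [R4 at ε]

p(b)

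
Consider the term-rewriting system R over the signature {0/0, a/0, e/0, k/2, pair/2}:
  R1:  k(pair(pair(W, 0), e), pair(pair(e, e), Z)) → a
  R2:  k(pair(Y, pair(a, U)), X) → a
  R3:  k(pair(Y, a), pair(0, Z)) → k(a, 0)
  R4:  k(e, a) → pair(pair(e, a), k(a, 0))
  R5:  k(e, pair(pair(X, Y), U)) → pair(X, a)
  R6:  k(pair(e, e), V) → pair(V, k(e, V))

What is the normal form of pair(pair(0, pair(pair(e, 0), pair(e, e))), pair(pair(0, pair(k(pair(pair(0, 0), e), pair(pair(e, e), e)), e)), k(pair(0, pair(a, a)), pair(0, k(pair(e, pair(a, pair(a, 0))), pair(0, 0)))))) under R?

1. pair(pair(0, pair(pair(e, 0), pair(e, e))), pair(pair(0, pair(k(pair(pair(0, 0), e), pair(pair(e, e), e)), e)), k(pair(0, pair(a, a)), pair(0, k(pair(e, pair(a, pair(a, 0))), pair(0, 0))))))  →  pair(pair(0, pair(pair(e, 0), pair(e, e))), pair(pair(0, pair(a, e)), k(pair(0, pair(a, a)), pair(0, k(pair(e, pair(a, pair(a, 0))), pair(0, 0))))))   [R1 at 2.1.2.1]
2. pair(pair(0, pair(pair(e, 0), pair(e, e))), pair(pair(0, pair(a, e)), k(pair(0, pair(a, a)), pair(0, k(pair(e, pair(a, pair(a, 0))), pair(0, 0))))))  →  pair(pair(0, pair(pair(e, 0), pair(e, e))), pair(pair(0, pair(a, e)), a))   [R2 at 2.2]

pair(pair(0, pair(pair(e, 0), pair(e, e))), pair(pair(0, pair(a, e)), a))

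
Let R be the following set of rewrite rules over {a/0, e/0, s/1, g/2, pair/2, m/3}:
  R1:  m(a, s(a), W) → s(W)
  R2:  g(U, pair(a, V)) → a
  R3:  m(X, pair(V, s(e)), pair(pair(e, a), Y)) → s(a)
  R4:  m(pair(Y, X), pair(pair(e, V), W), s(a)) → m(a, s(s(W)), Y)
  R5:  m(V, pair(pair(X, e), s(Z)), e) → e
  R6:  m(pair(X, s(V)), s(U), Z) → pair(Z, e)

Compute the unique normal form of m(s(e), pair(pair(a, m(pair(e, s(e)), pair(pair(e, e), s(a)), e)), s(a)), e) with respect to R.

e

1. m(s(e), pair(pair(a, m(pair(e, s(e)), pair(pair(e, e), s(a)), e)), s(a)), e)  →  m(s(e), pair(pair(a, e), s(a)), e)   [R5 at 2.1.2]
2. m(s(e), pair(pair(a, e), s(a)), e)  →  e   [R5 at ε]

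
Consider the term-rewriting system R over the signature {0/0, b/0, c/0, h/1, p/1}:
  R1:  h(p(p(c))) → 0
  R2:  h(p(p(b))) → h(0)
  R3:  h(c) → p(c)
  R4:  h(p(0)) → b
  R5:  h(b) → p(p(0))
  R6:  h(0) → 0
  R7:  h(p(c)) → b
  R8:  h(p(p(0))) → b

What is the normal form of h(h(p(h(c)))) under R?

0

1. h(h(p(h(c))))  →  h(h(p(p(c))))   [R3 at 1.1.1]
2. h(h(p(p(c))))  →  h(0)   [R1 at 1]
3. h(0)  →  0   [R6 at ε]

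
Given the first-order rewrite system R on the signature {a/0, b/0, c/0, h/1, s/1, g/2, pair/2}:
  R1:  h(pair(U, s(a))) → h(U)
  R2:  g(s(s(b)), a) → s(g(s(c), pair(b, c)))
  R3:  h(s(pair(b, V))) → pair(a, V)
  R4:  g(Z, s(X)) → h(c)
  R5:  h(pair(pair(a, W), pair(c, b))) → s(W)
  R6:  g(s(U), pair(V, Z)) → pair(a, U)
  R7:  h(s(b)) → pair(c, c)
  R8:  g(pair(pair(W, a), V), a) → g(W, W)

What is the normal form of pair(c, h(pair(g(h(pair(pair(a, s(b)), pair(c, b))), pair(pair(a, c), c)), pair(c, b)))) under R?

pair(c, s(s(b)))

1. pair(c, h(pair(g(h(pair(pair(a, s(b)), pair(c, b))), pair(pair(a, c), c)), pair(c, b))))  →  pair(c, h(pair(g(s(s(b)), pair(pair(a, c), c)), pair(c, b))))   [R5 at 2.1.1.1]
2. pair(c, h(pair(g(s(s(b)), pair(pair(a, c), c)), pair(c, b))))  →  pair(c, h(pair(pair(a, s(b)), pair(c, b))))   [R6 at 2.1.1]
3. pair(c, h(pair(pair(a, s(b)), pair(c, b))))  →  pair(c, s(s(b)))   [R5 at 2]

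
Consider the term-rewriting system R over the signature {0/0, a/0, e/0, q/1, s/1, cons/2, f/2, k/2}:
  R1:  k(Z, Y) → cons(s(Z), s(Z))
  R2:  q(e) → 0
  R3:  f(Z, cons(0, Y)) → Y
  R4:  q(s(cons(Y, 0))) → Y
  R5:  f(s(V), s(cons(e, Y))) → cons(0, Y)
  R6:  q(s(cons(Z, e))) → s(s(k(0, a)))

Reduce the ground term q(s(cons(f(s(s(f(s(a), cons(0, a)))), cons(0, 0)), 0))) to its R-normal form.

1. q(s(cons(f(s(s(f(s(a), cons(0, a)))), cons(0, 0)), 0)))  →  f(s(s(f(s(a), cons(0, a)))), cons(0, 0))   [R4 at ε]
2. f(s(s(f(s(a), cons(0, a)))), cons(0, 0))  →  0   [R3 at ε]

0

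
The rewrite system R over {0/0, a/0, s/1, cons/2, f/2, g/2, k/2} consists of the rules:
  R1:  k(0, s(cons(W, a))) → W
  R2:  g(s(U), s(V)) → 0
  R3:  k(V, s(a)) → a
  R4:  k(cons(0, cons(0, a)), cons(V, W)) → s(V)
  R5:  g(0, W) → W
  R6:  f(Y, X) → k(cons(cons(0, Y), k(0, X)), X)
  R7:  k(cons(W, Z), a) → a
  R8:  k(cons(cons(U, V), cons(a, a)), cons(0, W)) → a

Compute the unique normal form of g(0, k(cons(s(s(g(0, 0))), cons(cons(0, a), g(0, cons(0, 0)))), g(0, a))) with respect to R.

a

1. g(0, k(cons(s(s(g(0, 0))), cons(cons(0, a), g(0, cons(0, 0)))), g(0, a)))  →  k(cons(s(s(g(0, 0))), cons(cons(0, a), g(0, cons(0, 0)))), g(0, a))   [R5 at ε]
2. k(cons(s(s(g(0, 0))), cons(cons(0, a), g(0, cons(0, 0)))), g(0, a))  →  k(cons(s(s(0)), cons(cons(0, a), g(0, cons(0, 0)))), g(0, a))   [R5 at 1.1.1.1]
3. k(cons(s(s(0)), cons(cons(0, a), g(0, cons(0, 0)))), g(0, a))  →  k(cons(s(s(0)), cons(cons(0, a), cons(0, 0))), g(0, a))   [R5 at 1.2.2]
4. k(cons(s(s(0)), cons(cons(0, a), cons(0, 0))), g(0, a))  →  k(cons(s(s(0)), cons(cons(0, a), cons(0, 0))), a)   [R5 at 2]
5. k(cons(s(s(0)), cons(cons(0, a), cons(0, 0))), a)  →  a   [R7 at ε]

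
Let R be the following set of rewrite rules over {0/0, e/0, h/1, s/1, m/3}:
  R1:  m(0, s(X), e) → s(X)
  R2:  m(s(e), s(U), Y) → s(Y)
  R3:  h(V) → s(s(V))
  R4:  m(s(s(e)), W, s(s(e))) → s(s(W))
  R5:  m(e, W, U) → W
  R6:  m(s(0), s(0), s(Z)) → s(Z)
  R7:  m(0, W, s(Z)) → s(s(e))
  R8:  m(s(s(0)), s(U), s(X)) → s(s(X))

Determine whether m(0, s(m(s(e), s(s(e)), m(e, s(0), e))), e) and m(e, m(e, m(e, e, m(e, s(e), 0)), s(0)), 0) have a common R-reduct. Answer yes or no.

no — NF(t₁) = s(s(s(0))), NF(t₂) = e

Reduce t₁ = m(0, s(m(s(e), s(s(e)), m(e, s(0), e))), e):
1. m(0, s(m(s(e), s(s(e)), m(e, s(0), e))), e)  →  s(m(s(e), s(s(e)), m(e, s(0), e)))   [R1 at ε]
2. s(m(s(e), s(s(e)), m(e, s(0), e)))  →  s(s(m(e, s(0), e)))   [R2 at 1]
3. s(s(m(e, s(0), e)))  →  s(s(s(0)))   [R5 at 1.1]

Reduce t₂ = m(e, m(e, m(e, e, m(e, s(e), 0)), s(0)), 0):
1. m(e, m(e, m(e, e, m(e, s(e), 0)), s(0)), 0)  →  m(e, m(e, e, m(e, s(e), 0)), s(0))   [R5 at ε]
2. m(e, m(e, e, m(e, s(e), 0)), s(0))  →  m(e, e, m(e, s(e), 0))   [R5 at ε]
3. m(e, e, m(e, s(e), 0))  →  e   [R5 at ε]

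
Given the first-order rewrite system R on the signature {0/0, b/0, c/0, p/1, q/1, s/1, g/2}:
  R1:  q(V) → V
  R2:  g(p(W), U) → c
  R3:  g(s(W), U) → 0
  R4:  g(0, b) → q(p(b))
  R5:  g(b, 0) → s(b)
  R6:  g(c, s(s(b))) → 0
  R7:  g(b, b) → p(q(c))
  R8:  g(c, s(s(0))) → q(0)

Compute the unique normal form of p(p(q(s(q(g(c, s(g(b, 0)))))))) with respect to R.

p(p(s(0)))

1. p(p(q(s(q(g(c, s(g(b, 0))))))))  →  p(p(s(q(g(c, s(g(b, 0)))))))   [R1 at 1.1]
2. p(p(s(q(g(c, s(g(b, 0)))))))  →  p(p(s(g(c, s(g(b, 0))))))   [R1 at 1.1.1]
3. p(p(s(g(c, s(g(b, 0))))))  →  p(p(s(g(c, s(s(b))))))   [R5 at 1.1.1.2.1]
4. p(p(s(g(c, s(s(b))))))  →  p(p(s(0)))   [R6 at 1.1.1]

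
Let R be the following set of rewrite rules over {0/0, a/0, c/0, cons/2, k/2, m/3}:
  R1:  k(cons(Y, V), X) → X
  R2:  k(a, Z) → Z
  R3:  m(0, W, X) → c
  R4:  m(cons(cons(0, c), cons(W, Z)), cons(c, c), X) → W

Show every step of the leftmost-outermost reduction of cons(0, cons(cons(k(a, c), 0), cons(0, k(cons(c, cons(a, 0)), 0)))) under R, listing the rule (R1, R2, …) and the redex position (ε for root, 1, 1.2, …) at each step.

1. cons(0, cons(cons(k(a, c), 0), cons(0, k(cons(c, cons(a, 0)), 0))))  →  cons(0, cons(cons(c, 0), cons(0, k(cons(c, cons(a, 0)), 0))))   [R2 at 2.1.1]
2. cons(0, cons(cons(c, 0), cons(0, k(cons(c, cons(a, 0)), 0))))  →  cons(0, cons(cons(c, 0), cons(0, 0)))   [R1 at 2.2.2]

cons(0, cons(cons(c, 0), cons(0, 0)))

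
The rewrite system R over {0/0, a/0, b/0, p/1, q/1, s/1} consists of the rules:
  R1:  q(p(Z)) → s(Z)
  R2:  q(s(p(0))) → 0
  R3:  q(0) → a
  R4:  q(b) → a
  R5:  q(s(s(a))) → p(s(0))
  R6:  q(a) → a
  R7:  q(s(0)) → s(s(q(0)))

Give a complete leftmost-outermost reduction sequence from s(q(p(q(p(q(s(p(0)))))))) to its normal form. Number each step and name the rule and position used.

s(s(s(0)))

1. s(q(p(q(p(q(s(p(0))))))))  →  s(s(q(p(q(s(p(0)))))))   [R1 at 1]
2. s(s(q(p(q(s(p(0)))))))  →  s(s(s(q(s(p(0))))))   [R1 at 1.1]
3. s(s(s(q(s(p(0))))))  →  s(s(s(0)))   [R2 at 1.1.1]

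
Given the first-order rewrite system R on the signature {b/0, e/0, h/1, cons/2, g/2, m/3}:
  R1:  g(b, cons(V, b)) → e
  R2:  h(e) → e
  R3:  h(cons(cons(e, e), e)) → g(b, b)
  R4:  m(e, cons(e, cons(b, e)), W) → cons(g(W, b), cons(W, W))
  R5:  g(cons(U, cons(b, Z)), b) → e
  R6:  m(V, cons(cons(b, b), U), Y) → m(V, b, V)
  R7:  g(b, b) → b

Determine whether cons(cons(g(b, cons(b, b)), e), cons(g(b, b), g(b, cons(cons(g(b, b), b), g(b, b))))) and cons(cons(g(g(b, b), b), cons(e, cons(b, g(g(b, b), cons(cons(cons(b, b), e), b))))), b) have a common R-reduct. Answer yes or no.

no — NF(t₁) = cons(cons(e, e), cons(b, e)), NF(t₂) = cons(cons(b, cons(e, cons(b, e))), b)

Reduce t₁ = cons(cons(g(b, cons(b, b)), e), cons(g(b, b), g(b, cons(cons(g(b, b), b), g(b, b))))):
1. cons(cons(g(b, cons(b, b)), e), cons(g(b, b), g(b, cons(cons(g(b, b), b), g(b, b)))))  →  cons(cons(e, e), cons(g(b, b), g(b, cons(cons(g(b, b), b), g(b, b)))))   [R1 at 1.1]
2. cons(cons(e, e), cons(g(b, b), g(b, cons(cons(g(b, b), b), g(b, b)))))  →  cons(cons(e, e), cons(b, g(b, cons(cons(g(b, b), b), g(b, b)))))   [R7 at 2.1]
3. cons(cons(e, e), cons(b, g(b, cons(cons(g(b, b), b), g(b, b)))))  →  cons(cons(e, e), cons(b, g(b, cons(cons(b, b), g(b, b)))))   [R7 at 2.2.2.1.1]
4. cons(cons(e, e), cons(b, g(b, cons(cons(b, b), g(b, b)))))  →  cons(cons(e, e), cons(b, g(b, cons(cons(b, b), b))))   [R7 at 2.2.2.2]
5. cons(cons(e, e), cons(b, g(b, cons(cons(b, b), b))))  →  cons(cons(e, e), cons(b, e))   [R1 at 2.2]

Reduce t₂ = cons(cons(g(g(b, b), b), cons(e, cons(b, g(g(b, b), cons(cons(cons(b, b), e), b))))), b):
1. cons(cons(g(g(b, b), b), cons(e, cons(b, g(g(b, b), cons(cons(cons(b, b), e), b))))), b)  →  cons(cons(g(b, b), cons(e, cons(b, g(g(b, b), cons(cons(cons(b, b), e), b))))), b)   [R7 at 1.1.1]
2. cons(cons(g(b, b), cons(e, cons(b, g(g(b, b), cons(cons(cons(b, b), e), b))))), b)  →  cons(cons(b, cons(e, cons(b, g(g(b, b), cons(cons(cons(b, b), e), b))))), b)   [R7 at 1.1]
3. cons(cons(b, cons(e, cons(b, g(g(b, b), cons(cons(cons(b, b), e), b))))), b)  →  cons(cons(b, cons(e, cons(b, g(b, cons(cons(cons(b, b), e), b))))), b)   [R7 at 1.2.2.2.1]
4. cons(cons(b, cons(e, cons(b, g(b, cons(cons(cons(b, b), e), b))))), b)  →  cons(cons(b, cons(e, cons(b, e))), b)   [R1 at 1.2.2.2]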